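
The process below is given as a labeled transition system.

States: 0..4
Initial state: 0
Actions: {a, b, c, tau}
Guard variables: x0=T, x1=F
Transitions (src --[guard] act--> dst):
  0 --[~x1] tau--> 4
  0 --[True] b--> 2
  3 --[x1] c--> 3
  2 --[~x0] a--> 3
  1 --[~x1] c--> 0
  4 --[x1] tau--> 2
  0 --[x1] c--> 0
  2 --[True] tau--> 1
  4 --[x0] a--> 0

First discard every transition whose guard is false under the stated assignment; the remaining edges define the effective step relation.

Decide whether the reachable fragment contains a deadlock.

Answer: DEADLOCK-FREE

Working:
Reach set: {0,1,2,4}
  0: b→2  tau→4  [2 out]
  1: c→0  [1 out]
  2: tau→1  [1 out]
  4: a→0  [1 out]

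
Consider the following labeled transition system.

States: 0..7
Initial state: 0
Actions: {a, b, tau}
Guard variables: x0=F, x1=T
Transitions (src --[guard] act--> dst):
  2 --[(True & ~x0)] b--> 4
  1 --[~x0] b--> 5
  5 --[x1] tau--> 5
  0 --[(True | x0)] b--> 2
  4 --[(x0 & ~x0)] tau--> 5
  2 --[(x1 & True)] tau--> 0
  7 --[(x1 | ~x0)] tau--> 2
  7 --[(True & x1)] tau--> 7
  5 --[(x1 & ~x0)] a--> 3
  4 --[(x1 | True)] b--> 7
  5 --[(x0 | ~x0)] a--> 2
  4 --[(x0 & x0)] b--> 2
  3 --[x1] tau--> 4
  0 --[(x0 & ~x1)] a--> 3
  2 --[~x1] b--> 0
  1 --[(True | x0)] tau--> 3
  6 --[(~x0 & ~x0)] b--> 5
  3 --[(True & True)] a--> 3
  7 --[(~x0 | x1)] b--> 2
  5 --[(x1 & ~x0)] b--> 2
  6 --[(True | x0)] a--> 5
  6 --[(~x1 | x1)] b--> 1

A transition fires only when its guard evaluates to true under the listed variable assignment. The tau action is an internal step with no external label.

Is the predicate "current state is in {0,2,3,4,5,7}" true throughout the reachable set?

Allowed set {0,2,3,4,5,7}
Reachable = {0,2,4,7}
  0: ok
  2: ok
  4: ok
  7: ok

Answer: INVARIANT HOLDS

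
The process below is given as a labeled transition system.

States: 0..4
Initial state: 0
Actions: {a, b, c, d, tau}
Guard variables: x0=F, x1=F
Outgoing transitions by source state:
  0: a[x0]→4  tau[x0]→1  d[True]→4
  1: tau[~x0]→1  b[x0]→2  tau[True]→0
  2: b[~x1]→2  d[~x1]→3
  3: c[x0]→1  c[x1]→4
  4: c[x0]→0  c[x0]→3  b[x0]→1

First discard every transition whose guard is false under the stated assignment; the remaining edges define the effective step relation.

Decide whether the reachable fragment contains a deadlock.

Answer: DEADLOCK at state 4

Working:
R = {0,4}
  0: d→4  [deg 1]
  4: ∅  [no exit]
witness 4: d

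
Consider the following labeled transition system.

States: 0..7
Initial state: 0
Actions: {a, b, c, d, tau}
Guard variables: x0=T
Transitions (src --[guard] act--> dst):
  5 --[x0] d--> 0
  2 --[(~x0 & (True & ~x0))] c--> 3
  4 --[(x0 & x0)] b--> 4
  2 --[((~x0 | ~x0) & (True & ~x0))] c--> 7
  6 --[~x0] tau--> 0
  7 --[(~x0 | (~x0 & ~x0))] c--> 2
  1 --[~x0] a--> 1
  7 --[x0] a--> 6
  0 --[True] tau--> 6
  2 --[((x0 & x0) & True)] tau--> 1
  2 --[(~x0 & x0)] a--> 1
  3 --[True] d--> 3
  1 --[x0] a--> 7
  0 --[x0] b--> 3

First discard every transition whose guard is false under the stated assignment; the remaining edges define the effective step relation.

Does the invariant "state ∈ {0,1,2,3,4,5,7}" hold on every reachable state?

Safe = {0,1,2,3,4,5,7}
Reach set: {0,3,6}
  0: ok
  3: ok
  6: VIOLATES
witness against invariant: tau → 6

Answer: INVARIANT VIOLATED at state 6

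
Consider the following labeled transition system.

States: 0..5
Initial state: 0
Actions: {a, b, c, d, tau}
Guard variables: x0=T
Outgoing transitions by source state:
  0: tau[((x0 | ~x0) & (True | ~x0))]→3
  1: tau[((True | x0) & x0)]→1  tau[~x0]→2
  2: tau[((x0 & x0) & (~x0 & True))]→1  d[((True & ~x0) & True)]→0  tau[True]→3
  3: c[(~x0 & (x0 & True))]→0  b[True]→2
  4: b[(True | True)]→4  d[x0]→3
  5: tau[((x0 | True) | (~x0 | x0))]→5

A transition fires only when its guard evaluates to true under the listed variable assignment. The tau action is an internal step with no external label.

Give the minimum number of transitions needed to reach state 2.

Answer: 2

Working:
Layered search for 2:
  L0 = {0}
  L1 = {3}
  L2 = {2}
2 enters at depth 2; path tau·b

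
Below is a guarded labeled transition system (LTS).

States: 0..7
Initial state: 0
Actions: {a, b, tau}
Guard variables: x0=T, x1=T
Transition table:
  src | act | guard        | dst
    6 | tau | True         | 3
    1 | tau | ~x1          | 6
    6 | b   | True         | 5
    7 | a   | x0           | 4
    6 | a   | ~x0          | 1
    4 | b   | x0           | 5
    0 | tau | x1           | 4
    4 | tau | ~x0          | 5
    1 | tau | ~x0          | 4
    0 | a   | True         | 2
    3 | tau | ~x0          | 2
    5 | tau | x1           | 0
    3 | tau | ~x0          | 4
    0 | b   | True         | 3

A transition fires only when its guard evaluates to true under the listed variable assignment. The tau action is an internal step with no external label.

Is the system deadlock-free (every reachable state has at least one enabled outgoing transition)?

Answer: DEADLOCK at state 2

Working:
Reach set: {0,2,3,4,5}
  0: a→2  b→3  tau→4  [deg 3]
  2: ∅  [no exit]
  3: ∅  [no exit]
  4: b→5  [deg 1]
  5: tau→0  [deg 1]
trace reaching 2: a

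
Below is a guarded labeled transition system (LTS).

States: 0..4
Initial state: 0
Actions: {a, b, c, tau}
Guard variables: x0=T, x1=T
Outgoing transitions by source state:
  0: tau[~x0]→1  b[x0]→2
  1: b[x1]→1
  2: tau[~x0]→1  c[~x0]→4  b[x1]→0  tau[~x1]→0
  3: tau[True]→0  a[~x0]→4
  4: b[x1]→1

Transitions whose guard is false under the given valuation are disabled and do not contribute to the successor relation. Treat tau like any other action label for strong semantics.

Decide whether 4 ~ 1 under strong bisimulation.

Answer: BISIMILAR

Analysis:
Bisimulation quotient by refinement:
  P[0] = {{0,1,2,3,4}}
  P[1] = {{0,1,2,4},{3}}
stable after 2 split(s): 2 block(s)
4∈{0,1,2,4}, 1∈{0,1,2,4}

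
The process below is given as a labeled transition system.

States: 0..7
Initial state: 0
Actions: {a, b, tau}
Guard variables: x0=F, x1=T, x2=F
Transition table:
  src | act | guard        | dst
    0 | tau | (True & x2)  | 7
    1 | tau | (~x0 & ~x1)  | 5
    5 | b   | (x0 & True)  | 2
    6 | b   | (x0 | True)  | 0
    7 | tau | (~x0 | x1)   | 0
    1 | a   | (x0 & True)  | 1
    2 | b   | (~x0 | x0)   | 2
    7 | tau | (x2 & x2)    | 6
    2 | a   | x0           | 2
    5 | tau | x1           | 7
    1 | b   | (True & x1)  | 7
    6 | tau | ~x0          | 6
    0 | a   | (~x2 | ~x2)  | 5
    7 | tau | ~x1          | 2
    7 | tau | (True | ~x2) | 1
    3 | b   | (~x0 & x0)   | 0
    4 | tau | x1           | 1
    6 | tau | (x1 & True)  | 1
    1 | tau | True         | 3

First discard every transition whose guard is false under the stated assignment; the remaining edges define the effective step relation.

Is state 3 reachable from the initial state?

Answer: REACHABLE

Trace:
11 transition(s) survive guard evaluation.
Layer 0: {0}
Layer 1: {5}  cumulative {0,5}
Layer 2: {7}  cumulative {0,5,7}
Layer 3: {1}  cumulative {0,1,5,7}
Layer 4: {3}  cumulative {0,1,3,5,7}
R = {0,1,3,5,7}
Path to 3: a·tau·tau·tau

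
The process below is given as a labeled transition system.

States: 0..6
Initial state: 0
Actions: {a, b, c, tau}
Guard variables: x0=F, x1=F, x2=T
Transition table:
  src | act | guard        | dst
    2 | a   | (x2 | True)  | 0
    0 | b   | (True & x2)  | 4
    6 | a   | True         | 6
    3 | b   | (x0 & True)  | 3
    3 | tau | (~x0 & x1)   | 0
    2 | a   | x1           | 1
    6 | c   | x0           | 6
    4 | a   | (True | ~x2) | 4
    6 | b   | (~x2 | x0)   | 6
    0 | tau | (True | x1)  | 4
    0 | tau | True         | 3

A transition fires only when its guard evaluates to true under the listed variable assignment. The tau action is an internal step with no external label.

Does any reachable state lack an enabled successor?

Reachable = {0,3,4}
  0: b→4  tau→3  tau→4  [3 exit(s)]
  3: ∅  [STUCK]
  4: a→4  [1 exit(s)]
Path to 3: tau

Answer: DEADLOCK at state 3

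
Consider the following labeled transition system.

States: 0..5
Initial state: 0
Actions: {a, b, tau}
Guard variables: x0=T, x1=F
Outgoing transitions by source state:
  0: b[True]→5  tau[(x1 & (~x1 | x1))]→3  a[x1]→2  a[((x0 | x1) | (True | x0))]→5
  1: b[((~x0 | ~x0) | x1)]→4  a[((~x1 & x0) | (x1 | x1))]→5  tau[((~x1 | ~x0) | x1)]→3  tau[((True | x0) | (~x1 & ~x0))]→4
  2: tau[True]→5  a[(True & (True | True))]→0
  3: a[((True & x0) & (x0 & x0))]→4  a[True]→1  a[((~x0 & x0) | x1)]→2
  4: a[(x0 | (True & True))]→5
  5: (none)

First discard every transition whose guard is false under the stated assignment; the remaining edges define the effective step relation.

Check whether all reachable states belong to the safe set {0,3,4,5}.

Safe = {0,3,4,5}
Reachable = {0,5}
  0: ok
  5: ok

Answer: INVARIANT HOLDS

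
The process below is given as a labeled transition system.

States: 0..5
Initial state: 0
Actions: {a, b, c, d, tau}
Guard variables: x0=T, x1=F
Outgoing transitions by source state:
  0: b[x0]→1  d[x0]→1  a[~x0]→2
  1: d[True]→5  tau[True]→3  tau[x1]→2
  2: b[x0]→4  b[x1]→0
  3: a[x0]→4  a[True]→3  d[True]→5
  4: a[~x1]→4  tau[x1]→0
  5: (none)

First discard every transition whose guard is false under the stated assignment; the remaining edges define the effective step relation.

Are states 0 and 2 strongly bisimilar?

Answer: NOT BISIMILAR

Analysis:
Refine partition for ~:
  round 0: {{0,1,2,3,4,5}}
  round 1: {{0},{1},{2},{3},{4},{5}}
6 equivalence class(es) (converged in 2)
[0]={0}  [2]={2}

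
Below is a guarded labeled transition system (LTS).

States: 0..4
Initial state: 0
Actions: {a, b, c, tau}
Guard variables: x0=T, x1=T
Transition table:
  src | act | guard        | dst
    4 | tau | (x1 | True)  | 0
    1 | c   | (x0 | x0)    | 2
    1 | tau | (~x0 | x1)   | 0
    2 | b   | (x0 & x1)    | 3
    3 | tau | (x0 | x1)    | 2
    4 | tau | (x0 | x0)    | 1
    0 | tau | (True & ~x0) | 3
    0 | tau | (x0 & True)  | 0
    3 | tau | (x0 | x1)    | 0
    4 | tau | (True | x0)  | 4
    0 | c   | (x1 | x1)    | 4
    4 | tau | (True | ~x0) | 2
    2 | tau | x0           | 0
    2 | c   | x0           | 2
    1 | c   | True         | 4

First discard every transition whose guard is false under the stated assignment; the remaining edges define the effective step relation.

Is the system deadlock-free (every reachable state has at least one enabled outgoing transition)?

Answer: DEADLOCK-FREE

Analysis:
R = {0,1,2,3,4}
  0: c→4  tau→0  [deg 2]
  1: c→2  c→4  tau→0  [deg 3]
  2: b→3  c→2  tau→0  [deg 3]
  3: tau→0  tau→2  [deg 2]
  4: tau→0  tau→1  tau→2  tau→4  [deg 4]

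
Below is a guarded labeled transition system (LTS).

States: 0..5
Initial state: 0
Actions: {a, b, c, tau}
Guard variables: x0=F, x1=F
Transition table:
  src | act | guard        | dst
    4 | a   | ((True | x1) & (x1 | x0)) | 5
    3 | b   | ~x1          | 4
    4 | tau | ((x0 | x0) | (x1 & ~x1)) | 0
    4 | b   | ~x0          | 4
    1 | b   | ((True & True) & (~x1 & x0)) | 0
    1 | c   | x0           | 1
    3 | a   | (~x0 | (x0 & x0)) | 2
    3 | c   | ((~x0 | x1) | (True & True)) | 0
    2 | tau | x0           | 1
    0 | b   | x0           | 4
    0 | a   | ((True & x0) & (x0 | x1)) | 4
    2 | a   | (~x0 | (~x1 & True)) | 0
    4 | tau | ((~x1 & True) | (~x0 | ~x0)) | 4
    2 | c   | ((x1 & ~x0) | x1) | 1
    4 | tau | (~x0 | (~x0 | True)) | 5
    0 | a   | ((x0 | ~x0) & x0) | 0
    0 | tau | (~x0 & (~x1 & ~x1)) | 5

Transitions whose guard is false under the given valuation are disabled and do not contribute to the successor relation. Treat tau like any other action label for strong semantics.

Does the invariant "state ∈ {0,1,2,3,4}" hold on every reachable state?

Answer: INVARIANT VIOLATED at state 5

Analysis:
Inv-set: {0,1,2,3,4}
Reach set: {0,5}
  0: ✓
  5: VIOLATES
reach 5 via tau — violates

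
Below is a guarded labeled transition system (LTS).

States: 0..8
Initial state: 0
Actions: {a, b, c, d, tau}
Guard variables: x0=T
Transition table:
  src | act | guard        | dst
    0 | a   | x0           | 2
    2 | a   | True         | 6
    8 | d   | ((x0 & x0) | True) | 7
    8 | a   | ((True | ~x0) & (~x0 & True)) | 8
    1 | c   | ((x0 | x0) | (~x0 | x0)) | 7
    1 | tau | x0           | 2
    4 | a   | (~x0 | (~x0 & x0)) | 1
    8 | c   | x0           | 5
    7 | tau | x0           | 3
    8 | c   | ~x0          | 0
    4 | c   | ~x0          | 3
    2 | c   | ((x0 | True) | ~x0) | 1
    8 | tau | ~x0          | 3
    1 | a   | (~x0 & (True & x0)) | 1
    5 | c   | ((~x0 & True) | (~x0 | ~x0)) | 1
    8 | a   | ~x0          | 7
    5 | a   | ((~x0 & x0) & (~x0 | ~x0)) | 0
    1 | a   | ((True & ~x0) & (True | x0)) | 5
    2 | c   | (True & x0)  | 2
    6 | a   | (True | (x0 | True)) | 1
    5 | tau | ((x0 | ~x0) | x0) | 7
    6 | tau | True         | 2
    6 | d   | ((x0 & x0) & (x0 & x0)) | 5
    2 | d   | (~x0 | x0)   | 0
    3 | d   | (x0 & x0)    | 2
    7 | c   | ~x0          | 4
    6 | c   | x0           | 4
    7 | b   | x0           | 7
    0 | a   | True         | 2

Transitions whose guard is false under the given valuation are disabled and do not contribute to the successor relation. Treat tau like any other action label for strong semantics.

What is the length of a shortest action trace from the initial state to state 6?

Layered search for 6:
  L0 = {0}
  L1 = {2}
  L2 = {1,6}
6 enters at depth 2; path a·a

Answer: 2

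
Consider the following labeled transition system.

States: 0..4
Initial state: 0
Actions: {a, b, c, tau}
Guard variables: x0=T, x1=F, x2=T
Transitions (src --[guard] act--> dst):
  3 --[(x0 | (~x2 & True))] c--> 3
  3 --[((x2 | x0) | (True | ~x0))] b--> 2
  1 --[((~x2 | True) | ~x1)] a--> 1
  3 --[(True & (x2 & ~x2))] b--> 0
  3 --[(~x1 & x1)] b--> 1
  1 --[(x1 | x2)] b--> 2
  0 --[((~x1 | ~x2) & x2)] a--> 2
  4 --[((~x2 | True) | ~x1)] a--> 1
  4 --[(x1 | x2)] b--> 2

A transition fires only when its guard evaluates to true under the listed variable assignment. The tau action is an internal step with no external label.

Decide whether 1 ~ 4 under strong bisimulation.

Answer: BISIMILAR

Trace:
Compute ~ classes (split until stable):
  π0 = {{0,1,2,3,4}}
  π1 = {{0},{1,4},{2},{3}}
4 equivalence class(es) (converged in 2)
1∈{1,4}, 4∈{1,4}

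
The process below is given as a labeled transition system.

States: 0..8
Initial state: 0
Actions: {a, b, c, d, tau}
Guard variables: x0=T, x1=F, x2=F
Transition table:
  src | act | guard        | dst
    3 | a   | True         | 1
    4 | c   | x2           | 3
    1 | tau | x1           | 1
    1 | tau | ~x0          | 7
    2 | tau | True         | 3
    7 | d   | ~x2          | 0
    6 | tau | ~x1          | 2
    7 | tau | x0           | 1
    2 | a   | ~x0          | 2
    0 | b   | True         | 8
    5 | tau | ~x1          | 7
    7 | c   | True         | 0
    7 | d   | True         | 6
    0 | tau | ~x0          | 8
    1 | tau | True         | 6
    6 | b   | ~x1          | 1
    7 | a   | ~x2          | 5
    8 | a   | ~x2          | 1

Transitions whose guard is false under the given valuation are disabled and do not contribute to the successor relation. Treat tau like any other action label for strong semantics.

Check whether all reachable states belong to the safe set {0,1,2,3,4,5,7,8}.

Inv-set: {0,1,2,3,4,5,7,8}
Reachable = {0,1,2,3,6,8}
  0: ok
  1: ok
  2: ok
  3: ok
  6: VIOLATES
  8: ok
counterexample path to 6: b·a·tau

Answer: INVARIANT VIOLATED at state 6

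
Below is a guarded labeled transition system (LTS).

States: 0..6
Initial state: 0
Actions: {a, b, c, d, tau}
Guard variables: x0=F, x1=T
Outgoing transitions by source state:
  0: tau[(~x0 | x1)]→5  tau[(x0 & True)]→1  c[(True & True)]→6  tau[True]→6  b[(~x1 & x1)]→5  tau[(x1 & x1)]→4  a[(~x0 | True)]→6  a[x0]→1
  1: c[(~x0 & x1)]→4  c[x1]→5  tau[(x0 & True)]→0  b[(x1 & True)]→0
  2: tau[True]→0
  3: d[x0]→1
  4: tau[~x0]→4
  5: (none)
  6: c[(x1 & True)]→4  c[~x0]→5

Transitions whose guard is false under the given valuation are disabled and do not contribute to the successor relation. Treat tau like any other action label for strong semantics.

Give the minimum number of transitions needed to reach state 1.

Answer: UNREACHABLE

Trace:
Breadth-first toward 1:
  depth 0: {0}
  depth 1: {4,5,6}
1 never appears.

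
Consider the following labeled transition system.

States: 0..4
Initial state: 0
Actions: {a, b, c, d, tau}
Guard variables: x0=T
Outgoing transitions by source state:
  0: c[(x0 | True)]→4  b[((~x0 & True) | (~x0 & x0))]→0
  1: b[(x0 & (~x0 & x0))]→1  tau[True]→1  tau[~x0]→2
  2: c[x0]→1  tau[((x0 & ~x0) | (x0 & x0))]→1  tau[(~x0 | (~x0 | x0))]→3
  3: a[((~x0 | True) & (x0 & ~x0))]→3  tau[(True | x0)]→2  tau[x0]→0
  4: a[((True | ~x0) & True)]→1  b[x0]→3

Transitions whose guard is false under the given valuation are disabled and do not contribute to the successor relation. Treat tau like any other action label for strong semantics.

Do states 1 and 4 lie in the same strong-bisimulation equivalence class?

Bisimulation quotient by refinement:
  round 0: {{0,1,2,3,4}}
  round 1: {{0},{1,3},{2},{4}}
  round 2: {{0},{1},{2},{3},{4}}
Fixed point at round 3; 5 class(es).
class of 1: {1}; class of 4: {4}

Answer: NOT BISIMILAR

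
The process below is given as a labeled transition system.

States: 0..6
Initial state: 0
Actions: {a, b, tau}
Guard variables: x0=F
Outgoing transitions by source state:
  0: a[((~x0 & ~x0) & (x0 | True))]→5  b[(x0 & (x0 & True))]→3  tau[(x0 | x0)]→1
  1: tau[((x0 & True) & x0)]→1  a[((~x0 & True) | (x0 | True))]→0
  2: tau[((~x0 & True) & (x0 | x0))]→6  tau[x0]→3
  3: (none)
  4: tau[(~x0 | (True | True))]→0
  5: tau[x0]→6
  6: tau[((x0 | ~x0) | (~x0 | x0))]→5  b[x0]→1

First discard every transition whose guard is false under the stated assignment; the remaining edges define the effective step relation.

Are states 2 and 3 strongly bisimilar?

Answer: BISIMILAR

Working:
Bisimulation quotient by refinement:
  P[0] = {{0,1,2,3,4,5,6}}
  P[1] = {{0,1},{2,3,5},{4,6}}
  P[2] = {{0},{1},{2,3,5},{4},{6}}
5 equivalence class(es) (converged in 3)
2∈{2,3,5}, 3∈{2,3,5}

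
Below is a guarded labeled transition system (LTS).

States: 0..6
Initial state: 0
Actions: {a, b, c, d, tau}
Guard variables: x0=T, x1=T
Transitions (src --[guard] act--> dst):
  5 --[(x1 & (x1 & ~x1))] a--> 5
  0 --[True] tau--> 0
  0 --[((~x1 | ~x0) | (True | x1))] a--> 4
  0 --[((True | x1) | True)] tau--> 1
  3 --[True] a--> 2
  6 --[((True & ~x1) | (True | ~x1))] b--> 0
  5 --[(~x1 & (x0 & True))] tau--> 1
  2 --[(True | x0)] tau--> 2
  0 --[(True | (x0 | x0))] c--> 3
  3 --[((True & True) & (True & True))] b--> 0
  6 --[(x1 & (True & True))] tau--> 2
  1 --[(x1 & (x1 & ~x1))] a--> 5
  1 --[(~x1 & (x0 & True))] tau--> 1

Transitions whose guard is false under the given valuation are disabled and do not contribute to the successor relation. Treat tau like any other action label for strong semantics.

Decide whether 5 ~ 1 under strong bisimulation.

Compute ~ classes (split until stable):
  π0 = {{0,1,2,3,4,5,6}}
  π1 = {{0},{1,4,5},{2},{3},{6}}
5 equivalence class(es) (converged in 2)
class of 5: {1,4,5}; class of 1: {1,4,5}

Answer: BISIMILAR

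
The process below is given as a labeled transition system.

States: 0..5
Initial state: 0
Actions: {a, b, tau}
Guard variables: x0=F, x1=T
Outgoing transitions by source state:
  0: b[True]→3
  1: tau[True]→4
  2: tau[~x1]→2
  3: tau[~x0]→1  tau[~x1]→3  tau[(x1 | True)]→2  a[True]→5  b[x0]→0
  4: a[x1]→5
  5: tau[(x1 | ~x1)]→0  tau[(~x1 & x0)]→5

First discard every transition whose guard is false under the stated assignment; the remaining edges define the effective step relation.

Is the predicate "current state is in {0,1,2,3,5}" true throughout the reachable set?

Allowed set {0,1,2,3,5}
R = {0,1,2,3,4,5}
  0: safe
  1: safe
  2: safe
  3: safe
  4: ✗ unsafe
  5: safe
witness against invariant: b·tau·tau → 4

Answer: INVARIANT VIOLATED at state 4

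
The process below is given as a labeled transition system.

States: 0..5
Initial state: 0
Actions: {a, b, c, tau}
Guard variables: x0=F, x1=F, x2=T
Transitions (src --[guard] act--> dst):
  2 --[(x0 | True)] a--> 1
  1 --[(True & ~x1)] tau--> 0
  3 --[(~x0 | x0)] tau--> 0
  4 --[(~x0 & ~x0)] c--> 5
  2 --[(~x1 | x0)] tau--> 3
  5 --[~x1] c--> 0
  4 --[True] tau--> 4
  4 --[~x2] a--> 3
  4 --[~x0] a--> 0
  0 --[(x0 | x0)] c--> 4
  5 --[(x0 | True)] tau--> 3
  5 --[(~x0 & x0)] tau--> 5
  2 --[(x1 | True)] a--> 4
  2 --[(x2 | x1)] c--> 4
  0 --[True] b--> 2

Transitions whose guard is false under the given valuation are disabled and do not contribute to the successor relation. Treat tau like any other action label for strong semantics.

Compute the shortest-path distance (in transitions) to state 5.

Answer: 3

Working:
BFS to 5:
  Layer 0: {0}
  Layer 1: {2}
  Layer 2: {1,3,4}
  Layer 3: {5}
depth(5)=3, e.g. b·a·c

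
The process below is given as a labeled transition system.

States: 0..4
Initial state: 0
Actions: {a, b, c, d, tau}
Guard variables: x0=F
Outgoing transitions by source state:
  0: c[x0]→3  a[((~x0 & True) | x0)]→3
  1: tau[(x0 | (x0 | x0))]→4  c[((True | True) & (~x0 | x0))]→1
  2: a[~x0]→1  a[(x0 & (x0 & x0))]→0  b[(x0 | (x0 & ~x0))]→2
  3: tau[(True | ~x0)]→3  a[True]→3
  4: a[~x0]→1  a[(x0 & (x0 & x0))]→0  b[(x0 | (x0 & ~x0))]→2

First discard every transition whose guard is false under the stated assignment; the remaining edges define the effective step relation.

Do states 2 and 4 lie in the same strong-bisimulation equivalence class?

Answer: BISIMILAR

Analysis:
Refine partition for ~:
  π0 = {{0,1,2,3,4}}
  π1 = {{0,2,4},{1},{3}}
  π2 = {{0},{1},{2,4},{3}}
4 equivalence class(es) (converged in 3)
class of 2: {2,4}; class of 4: {2,4}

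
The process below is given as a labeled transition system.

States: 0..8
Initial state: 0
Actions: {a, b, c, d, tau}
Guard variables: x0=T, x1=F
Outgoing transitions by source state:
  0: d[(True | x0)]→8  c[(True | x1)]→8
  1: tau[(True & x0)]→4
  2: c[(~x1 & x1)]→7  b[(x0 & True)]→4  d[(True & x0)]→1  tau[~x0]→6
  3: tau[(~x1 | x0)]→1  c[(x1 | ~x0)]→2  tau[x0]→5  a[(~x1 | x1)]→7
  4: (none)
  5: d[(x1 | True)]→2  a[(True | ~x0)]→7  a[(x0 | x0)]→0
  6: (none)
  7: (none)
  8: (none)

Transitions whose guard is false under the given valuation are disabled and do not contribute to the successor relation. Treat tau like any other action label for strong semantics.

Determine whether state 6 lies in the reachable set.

After dropping false guards: 11 live edges.
Layer 0: {0}
Layer 1: {8}  total {0,8}
R = {0,8}

Answer: UNREACHABLE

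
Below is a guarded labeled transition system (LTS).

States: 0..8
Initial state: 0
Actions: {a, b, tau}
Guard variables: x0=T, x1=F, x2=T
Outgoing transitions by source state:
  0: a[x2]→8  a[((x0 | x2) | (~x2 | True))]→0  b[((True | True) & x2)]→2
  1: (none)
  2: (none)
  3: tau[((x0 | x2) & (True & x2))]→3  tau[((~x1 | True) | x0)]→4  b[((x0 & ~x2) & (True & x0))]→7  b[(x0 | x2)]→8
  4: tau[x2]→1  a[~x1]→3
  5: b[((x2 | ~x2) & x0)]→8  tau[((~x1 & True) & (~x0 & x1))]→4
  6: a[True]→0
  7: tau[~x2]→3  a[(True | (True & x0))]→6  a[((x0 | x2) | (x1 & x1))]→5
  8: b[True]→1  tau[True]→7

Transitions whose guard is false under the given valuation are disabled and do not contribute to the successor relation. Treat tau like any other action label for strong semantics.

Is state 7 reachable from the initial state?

14 transition(s) survive guard evaluation.
depth 0: {0}
depth 1: {2,8}  now seen {0,2,8}
depth 2: {1,7}  now seen {0,1,2,7,8}
depth 3: {5,6}  now seen {0,1,2,5,6,7,8}
R = {0,1,2,5,6,7,8}
witness 7: a·tau

Answer: REACHABLE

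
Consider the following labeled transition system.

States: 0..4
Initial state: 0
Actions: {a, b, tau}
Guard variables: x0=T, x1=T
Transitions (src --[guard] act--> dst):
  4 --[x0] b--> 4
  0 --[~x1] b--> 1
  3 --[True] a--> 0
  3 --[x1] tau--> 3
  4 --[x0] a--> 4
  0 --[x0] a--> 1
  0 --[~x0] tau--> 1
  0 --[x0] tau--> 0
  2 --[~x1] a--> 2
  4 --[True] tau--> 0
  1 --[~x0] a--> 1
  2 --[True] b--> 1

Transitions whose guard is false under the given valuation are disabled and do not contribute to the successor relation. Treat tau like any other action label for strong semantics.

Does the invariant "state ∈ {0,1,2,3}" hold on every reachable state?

Safe = {0,1,2,3}
R = {0,1}
  0: ok
  1: ok

Answer: INVARIANT HOLDS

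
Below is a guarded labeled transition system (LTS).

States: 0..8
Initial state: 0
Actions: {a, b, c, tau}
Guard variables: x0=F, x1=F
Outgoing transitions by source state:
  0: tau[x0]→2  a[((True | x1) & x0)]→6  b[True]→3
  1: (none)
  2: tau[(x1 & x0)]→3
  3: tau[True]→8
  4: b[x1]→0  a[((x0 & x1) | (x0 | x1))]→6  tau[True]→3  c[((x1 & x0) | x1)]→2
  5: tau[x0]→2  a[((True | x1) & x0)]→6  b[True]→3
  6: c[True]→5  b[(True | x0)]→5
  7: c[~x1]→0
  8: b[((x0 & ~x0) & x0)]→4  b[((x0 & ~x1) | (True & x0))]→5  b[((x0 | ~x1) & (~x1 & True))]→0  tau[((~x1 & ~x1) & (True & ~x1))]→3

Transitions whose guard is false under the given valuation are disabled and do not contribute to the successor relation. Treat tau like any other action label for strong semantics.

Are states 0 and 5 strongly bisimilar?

Answer: BISIMILAR

Working:
Compute ~ classes (split until stable):
  P[0] = {{0,1,2,3,4,5,6,7,8}}
  P[1] = {{0,5},{1,2},{3,4},{6},{7},{8}}
  P[2] = {{0,5},{1,2},{3},{4},{6},{7},{8}}
7 equivalence class(es) (converged in 3)
[0]={0,5}  [5]={0,5}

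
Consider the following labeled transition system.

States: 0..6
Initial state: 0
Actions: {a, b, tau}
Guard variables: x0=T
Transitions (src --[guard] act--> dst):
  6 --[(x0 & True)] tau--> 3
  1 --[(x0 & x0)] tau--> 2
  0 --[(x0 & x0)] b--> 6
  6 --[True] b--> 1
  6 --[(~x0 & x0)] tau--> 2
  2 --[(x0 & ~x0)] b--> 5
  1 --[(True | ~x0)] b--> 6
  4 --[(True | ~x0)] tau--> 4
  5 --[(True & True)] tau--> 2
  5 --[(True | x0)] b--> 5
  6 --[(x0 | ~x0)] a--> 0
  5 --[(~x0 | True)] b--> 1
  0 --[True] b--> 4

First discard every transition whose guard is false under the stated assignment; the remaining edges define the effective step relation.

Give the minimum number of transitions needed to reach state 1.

Breadth-first toward 1:
  Layer 0: {0}
  Layer 1: {4,6}
  Layer 2: {1,3}
1 enters at depth 2; path b·b

Answer: 2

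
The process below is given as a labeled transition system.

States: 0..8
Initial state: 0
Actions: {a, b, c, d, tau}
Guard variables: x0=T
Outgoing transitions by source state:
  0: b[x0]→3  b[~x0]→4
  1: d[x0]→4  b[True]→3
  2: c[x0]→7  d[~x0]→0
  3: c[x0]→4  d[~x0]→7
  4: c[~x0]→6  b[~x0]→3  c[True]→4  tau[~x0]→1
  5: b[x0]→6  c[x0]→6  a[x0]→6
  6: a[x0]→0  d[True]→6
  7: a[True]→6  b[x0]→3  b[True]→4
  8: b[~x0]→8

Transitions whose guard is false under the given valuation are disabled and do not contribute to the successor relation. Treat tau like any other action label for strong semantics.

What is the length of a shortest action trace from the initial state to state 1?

Breadth-first toward 1:
  L0 = {0}
  L1 = {3}
  L2 = {4}
1 never appears.

Answer: UNREACHABLE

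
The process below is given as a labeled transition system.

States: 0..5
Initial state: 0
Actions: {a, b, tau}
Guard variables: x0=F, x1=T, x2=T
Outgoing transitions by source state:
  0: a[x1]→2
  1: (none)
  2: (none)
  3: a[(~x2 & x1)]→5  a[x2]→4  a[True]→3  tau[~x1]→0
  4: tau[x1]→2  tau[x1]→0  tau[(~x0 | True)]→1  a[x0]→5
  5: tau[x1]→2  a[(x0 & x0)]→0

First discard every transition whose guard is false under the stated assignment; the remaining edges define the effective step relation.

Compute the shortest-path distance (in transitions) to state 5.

BFS to 5:
  depth 0: {0}
  depth 1: {2}
5 never appears.

Answer: UNREACHABLE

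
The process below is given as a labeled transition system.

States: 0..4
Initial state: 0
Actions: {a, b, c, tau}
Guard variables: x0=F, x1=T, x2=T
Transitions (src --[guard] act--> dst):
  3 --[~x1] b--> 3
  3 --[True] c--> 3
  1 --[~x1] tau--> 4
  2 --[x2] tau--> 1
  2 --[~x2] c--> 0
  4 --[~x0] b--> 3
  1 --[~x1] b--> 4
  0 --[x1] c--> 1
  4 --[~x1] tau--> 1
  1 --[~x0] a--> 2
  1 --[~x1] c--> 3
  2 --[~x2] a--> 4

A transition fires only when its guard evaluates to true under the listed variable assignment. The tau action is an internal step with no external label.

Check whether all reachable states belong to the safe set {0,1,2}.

Answer: INVARIANT HOLDS

Trace:
Safe = {0,1,2}
R = {0,1,2}
  0: safe
  1: safe
  2: safe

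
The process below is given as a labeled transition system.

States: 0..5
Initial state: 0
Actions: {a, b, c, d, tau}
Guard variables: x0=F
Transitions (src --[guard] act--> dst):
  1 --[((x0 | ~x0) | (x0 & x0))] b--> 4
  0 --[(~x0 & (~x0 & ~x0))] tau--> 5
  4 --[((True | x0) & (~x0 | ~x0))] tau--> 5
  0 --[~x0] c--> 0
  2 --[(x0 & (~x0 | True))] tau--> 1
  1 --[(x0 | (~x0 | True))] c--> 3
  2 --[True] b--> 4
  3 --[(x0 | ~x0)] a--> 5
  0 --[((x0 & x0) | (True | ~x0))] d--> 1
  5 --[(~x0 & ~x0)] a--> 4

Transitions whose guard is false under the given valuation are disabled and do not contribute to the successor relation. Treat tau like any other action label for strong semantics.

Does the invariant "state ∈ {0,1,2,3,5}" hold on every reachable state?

Safe = {0,1,2,3,5}
R = {0,1,3,4,5}
  0: ok
  1: ok
  3: ok
  4: outside
  5: ok
reach 4 via tau·a — violates

Answer: INVARIANT VIOLATED at state 4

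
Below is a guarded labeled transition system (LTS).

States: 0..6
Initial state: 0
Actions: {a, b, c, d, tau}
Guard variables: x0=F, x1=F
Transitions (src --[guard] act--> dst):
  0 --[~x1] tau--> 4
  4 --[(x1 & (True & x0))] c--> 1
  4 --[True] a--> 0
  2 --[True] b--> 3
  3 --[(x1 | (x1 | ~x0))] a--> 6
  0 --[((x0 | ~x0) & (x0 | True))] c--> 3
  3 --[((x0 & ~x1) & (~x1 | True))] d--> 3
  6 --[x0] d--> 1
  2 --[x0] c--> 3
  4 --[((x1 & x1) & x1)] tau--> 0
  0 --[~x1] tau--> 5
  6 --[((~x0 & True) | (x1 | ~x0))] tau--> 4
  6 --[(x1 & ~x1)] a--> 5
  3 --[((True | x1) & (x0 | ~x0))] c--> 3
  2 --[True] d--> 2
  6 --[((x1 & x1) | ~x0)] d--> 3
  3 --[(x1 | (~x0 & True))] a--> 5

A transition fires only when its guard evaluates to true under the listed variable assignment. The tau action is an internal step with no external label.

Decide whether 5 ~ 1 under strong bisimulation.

Answer: BISIMILAR

Working:
Refine partition for ~:
  P[0] = {{0,1,2,3,4,5,6}}
  P[1] = {{0},{1,5},{2},{3},{4},{6}}
stable after 2 split(s): 6 block(s)
[5]={1,5}  [1]={1,5}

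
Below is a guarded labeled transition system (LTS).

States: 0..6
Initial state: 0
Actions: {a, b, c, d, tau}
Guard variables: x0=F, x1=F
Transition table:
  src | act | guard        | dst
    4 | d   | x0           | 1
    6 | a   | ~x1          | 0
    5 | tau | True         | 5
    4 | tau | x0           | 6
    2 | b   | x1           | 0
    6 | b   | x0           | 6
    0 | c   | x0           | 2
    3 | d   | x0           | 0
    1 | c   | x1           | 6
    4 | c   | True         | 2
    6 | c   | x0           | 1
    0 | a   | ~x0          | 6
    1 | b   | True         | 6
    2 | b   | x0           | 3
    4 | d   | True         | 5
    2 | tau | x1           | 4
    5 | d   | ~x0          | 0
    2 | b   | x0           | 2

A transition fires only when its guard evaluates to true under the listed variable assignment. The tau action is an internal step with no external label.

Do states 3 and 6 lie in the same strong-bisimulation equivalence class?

Answer: NOT BISIMILAR

Analysis:
Compute ~ classes (split until stable):
  π0 = {{0,1,2,3,4,5,6}}
  π1 = {{0,6},{1},{2,3},{4},{5}}
5 equivalence class(es) (converged in 2)
3∈{2,3}, 6∈{0,6}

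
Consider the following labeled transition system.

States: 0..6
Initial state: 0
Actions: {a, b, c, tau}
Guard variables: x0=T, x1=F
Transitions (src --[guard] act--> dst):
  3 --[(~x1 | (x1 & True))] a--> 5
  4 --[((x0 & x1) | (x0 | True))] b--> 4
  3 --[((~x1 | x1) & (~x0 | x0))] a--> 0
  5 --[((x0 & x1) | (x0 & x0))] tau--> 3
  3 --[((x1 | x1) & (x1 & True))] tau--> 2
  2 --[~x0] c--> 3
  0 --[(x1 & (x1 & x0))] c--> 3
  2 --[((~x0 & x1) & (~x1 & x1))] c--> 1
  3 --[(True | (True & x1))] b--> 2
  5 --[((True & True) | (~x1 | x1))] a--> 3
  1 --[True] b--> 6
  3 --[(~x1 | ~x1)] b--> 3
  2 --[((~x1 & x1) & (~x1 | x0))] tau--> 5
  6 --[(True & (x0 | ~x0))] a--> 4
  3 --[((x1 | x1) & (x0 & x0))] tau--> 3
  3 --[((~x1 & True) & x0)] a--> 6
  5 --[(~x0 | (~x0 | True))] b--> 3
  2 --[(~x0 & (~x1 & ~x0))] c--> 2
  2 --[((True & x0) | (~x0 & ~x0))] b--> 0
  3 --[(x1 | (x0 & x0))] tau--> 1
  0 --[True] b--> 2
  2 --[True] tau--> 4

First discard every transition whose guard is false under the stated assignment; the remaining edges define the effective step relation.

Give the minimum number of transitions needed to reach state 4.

Layered search for 4:
  depth 0: {0}
  depth 1: {2}
  depth 2: {4}
depth(4)=2, e.g. b·tau

Answer: 2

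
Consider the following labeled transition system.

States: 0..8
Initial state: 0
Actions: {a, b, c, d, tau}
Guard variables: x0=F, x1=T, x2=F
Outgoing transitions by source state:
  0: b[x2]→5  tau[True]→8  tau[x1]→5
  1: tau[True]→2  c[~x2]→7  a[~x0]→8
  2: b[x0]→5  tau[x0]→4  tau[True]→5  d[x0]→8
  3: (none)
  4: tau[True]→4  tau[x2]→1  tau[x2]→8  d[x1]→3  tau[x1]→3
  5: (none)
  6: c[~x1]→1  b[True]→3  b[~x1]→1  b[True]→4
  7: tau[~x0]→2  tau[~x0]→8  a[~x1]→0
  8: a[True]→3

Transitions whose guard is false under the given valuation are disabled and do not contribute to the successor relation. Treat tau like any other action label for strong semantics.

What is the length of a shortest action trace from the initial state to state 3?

Breadth-first toward 3:
  Layer 0: {0}
  Layer 1: {5,8}
  Layer 2: {3}
first hit 3 at d=2 via tau·a

Answer: 2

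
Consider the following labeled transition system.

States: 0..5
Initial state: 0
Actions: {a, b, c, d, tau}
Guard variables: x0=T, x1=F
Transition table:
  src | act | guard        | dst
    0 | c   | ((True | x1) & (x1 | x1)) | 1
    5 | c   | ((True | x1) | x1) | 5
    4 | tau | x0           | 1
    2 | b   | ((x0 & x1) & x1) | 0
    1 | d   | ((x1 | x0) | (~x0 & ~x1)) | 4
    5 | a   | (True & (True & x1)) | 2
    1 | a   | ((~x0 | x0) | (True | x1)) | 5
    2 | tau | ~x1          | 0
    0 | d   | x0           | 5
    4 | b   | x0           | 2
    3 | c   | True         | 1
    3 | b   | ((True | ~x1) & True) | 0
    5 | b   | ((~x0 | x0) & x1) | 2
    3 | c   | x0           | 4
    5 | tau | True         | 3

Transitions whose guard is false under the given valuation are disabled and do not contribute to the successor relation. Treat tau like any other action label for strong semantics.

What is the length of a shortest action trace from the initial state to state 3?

Answer: 2

Working:
Layered search for 3:
  L0 = {0}
  L1 = {5}
  L2 = {3}
depth(3)=2, e.g. d·tau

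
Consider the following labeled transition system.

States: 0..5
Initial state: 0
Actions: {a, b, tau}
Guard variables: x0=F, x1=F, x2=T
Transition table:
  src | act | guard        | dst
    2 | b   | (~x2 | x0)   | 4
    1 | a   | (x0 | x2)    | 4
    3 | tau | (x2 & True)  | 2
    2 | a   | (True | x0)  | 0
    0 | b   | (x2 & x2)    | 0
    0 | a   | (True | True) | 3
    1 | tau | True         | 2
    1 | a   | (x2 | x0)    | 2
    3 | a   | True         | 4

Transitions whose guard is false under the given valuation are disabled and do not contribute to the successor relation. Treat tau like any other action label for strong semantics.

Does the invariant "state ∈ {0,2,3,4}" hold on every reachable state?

Allowed set {0,2,3,4}
Reachable = {0,2,3,4}
  0: safe
  2: safe
  3: safe
  4: safe

Answer: INVARIANT HOLDS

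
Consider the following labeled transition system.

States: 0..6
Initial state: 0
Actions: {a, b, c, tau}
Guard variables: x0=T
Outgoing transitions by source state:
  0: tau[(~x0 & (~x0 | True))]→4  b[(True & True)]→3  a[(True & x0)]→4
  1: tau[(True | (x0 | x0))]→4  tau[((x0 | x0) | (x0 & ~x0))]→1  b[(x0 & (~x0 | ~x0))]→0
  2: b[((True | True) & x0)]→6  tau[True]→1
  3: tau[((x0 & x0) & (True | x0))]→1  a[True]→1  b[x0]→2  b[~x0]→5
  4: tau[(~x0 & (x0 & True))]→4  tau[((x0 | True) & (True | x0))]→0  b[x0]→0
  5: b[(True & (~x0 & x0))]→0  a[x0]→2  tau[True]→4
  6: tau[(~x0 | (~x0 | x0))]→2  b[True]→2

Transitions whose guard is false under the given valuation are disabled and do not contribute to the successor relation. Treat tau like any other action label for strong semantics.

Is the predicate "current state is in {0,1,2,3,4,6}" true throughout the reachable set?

Answer: INVARIANT HOLDS

Analysis:
Inv-set: {0,1,2,3,4,6}
Reach set: {0,1,2,3,4,6}
  0: safe
  1: safe
  2: safe
  3: safe
  4: safe
  6: safe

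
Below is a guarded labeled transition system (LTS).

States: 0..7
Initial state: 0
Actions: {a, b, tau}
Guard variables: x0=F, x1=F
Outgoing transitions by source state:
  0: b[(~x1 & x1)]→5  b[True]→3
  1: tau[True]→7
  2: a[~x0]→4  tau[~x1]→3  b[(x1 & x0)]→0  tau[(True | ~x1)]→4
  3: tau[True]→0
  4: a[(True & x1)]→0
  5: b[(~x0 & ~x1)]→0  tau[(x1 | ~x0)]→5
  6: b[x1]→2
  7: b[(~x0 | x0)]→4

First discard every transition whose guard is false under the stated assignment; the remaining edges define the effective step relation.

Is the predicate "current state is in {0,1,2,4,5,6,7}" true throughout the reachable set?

Answer: INVARIANT VIOLATED at state 3

Trace:
Allowed set {0,1,2,4,5,6,7}
R = {0,3}
  0: safe
  3: outside
reach 3 via b — violates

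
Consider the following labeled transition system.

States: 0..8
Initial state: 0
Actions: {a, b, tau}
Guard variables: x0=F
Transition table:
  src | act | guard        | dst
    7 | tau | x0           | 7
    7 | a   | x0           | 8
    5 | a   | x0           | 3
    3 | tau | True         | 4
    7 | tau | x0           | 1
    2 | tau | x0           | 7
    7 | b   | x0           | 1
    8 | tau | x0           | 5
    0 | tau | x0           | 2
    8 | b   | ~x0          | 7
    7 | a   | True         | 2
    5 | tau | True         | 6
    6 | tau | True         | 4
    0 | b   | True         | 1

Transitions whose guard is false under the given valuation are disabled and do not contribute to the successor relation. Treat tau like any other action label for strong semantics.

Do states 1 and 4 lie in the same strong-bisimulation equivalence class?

Refine partition for ~:
  P[0] = {{0,1,2,3,4,5,6,7,8}}
  P[1] = {{0,8},{1,2,4},{3,5,6},{7}}
  P[2] = {{0},{1,2,4},{3,6},{5},{7},{8}}
6 equivalence class(es) (converged in 3)
1∈{1,2,4}, 4∈{1,2,4}

Answer: BISIMILAR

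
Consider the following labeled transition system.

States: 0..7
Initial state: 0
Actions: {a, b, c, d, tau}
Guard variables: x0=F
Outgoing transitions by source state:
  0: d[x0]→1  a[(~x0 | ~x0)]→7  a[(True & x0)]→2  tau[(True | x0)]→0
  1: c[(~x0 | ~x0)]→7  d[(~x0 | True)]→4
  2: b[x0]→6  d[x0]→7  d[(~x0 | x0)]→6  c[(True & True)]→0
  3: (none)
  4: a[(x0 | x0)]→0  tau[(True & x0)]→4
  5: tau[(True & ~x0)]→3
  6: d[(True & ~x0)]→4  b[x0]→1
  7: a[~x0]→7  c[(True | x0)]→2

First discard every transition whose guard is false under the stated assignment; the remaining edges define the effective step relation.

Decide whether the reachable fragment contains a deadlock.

Reachable = {0,2,4,6,7}
  0: a→7  tau→0  [2 out]
  2: c→0  d→6  [2 out]
  4: ∅  [no exit]
  6: d→4  [1 out]
  7: a→7  c→2  [2 out]
Path to 4: a·c·d·d

Answer: DEADLOCK at state 4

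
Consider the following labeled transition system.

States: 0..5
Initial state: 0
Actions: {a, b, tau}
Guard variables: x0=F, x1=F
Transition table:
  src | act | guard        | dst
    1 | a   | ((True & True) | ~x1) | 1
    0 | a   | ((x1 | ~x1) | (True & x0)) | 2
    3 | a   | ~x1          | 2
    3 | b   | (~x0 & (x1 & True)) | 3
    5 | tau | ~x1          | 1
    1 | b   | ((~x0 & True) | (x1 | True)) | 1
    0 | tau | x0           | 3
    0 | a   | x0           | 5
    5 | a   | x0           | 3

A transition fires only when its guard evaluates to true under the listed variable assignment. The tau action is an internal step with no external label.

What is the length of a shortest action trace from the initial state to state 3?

Answer: UNREACHABLE

Trace:
Layered search for 3:
  L0 = {0}
  L1 = {2}
3 never appears.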